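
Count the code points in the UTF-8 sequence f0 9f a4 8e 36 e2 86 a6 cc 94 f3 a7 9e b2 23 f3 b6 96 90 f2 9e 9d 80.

Byte at offset 0: 0xF0 = 11110000 → 4-byte char (#1). Advance 4.
Byte at offset 4: 0x36 = 00110110 → 1-byte char (#2). Advance 1.
Byte at offset 5: 0xE2 = 11100010 → 3-byte char (#3). Advance 3.
Byte at offset 8: 0xCC = 11001100 → 2-byte char (#4). Advance 2.
Byte at offset 10: 0xF3 = 11110011 → 4-byte char (#5). Advance 4.
Byte at offset 14: 0x23 = 00100011 → 1-byte char (#6). Advance 1.
Byte at offset 15: 0xF3 = 11110011 → 4-byte char (#7). Advance 4.
Byte at offset 19: 0xF2 = 11110010 → 4-byte char (#8). Advance 4.
Reached end at offset 23 after 8 code points.

8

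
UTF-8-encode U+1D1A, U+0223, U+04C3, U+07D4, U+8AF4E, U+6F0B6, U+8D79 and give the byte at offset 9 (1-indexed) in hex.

0x94

1-indexed offset 9 is 0-indexed offset 8.
U+1D1A → 3-byte form E1 B4 9A at offsets 0–2.
U+0223 → 2-byte form C8 A3 at offsets 3–4.
U+04C3 → 2-byte form D3 83 at offsets 5–6.
U+07D4 → 2-byte form DF 94 at offsets 7–8.
Offset 8 falls in char 4's range; it's byte 2 of DF 94 = 0x94.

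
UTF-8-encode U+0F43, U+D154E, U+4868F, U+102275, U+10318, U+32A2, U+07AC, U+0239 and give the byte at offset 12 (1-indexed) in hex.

1-indexed offset 12 is 0-indexed offset 11.
U+0F43 → 3-byte form E0 BD 83 at offsets 0–2.
U+D154E → 4-byte form F3 91 95 8E at offsets 3–6.
U+4868F → 4-byte form F1 88 9A 8F at offsets 7–10.
U+102275 → 4-byte form F4 82 89 B5 at offsets 11–14.
Offset 11 falls in char 4's range; it's byte 1 of F4 82 89 B5 = 0xF4.

0xF4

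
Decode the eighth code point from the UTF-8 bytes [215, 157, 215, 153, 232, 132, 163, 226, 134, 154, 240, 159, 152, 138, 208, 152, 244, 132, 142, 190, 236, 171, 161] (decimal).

U+CAE1

Offset 0: leading byte 0xD7 = 11010111 → 2-byte char #1 = D7 9D.
Offset 2: leading byte 0xD7 = 11010111 → 2-byte char #2 = D7 99.
Offset 4: leading byte 0xE8 = 11101000 → 3-byte char #3 = E8 84 A3.
Offset 7: leading byte 0xE2 = 11100010 → 3-byte char #4 = E2 86 9A.
Offset 10: leading byte 0xF0 = 11110000 → 4-byte char #5 = F0 9F 98 8A.
Offset 14: leading byte 0xD0 = 11010000 → 2-byte char #6 = D0 98.
Offset 16: leading byte 0xF4 = 11110100 → 4-byte char #7 = F4 84 8E BE.
Offset 20: leading byte 0xEC = 11101100 → 3-byte char #8 = EC AB A1.
Leading byte 0xEC = 11101100 matches 1110xxxx → 3-byte sequence.
Byte 1: 0xEC = 11101100, payload 1100 (4 bits).
Byte 2: 0xAB = 10101011 (10xxxxxx ✓), payload 101011.
Byte 3: 0xA1 = 10100001 (10xxxxxx ✓), payload 100001.
Concatenate: 1100101011100001 = 0xCAE1 (16 bits → U+CAE1).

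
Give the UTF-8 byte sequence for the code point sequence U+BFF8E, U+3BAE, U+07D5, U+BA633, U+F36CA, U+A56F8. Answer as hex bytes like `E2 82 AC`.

U+BFF8E: 4-byte form → F2 BF BE 8E.
U+3BAE: 3-byte form → E3 AE AE.
U+07D5: 2-byte form → DF 95.
U+BA633: 4-byte form → F2 BA 98 B3.
U+F36CA: 4-byte form → F3 B3 9B 8A.
U+A56F8: 4-byte form → F2 A5 9B B8.
Concatenated (21 bytes): F2 BF BE 8E E3 AE AE DF 95 F2 BA 98 B3 F3 B3 9B 8A F2 A5 9B B8.

F2 BF BE 8E E3 AE AE DF 95 F2 BA 98 B3 F3 B3 9B 8A F2 A5 9B B8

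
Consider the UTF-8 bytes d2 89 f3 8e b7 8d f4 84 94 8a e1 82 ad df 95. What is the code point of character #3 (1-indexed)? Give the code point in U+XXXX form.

U+10450A

Offset 0: leading byte 0xD2 = 11010010 → 2-byte char #1 = D2 89.
Offset 2: leading byte 0xF3 = 11110011 → 4-byte char #2 = F3 8E B7 8D.
Offset 6: leading byte 0xF4 = 11110100 → 4-byte char #3 = F4 84 94 8A.
Leading byte 0xF4 = 11110100 matches 11110xxx → 4-byte sequence.
Byte 1: 0xF4 = 11110100, payload 100 (3 bits).
Byte 2: 0x84 = 10000100 (10xxxxxx ✓), payload 000100.
Byte 3: 0x94 = 10010100 (10xxxxxx ✓), payload 010100.
Byte 4: 0x8A = 10001010 (10xxxxxx ✓), payload 001010.
Concatenate: 100000100010100001010 = 0x10450A (21 bits → U+10450A).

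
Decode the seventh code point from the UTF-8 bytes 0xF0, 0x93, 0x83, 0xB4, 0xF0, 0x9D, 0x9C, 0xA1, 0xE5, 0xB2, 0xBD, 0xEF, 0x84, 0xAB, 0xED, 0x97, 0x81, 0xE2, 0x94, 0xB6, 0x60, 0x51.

Offset 0: leading byte 0xF0 = 11110000 → 4-byte char #1 = F0 93 83 B4.
Offset 4: leading byte 0xF0 = 11110000 → 4-byte char #2 = F0 9D 9C A1.
Offset 8: leading byte 0xE5 = 11100101 → 3-byte char #3 = E5 B2 BD.
Offset 11: leading byte 0xEF = 11101111 → 3-byte char #4 = EF 84 AB.
Offset 14: leading byte 0xED = 11101101 → 3-byte char #5 = ED 97 81.
Offset 17: leading byte 0xE2 = 11100010 → 3-byte char #6 = E2 94 B6.
Offset 20: leading byte 0x60 = 01100000 → 1-byte char #7 = 60.
Leading byte 0x60 = 01100000 matches 0xxxxxxx → 1-byte sequence.
Byte 1: 0x60 = 01100000, payload 1100000 (7 bits).
Concatenate: 1100000 = 0x60 (7 bits → U+0060).

U+0060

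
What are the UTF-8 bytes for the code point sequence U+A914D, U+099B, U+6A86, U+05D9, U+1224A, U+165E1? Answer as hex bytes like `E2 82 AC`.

F2 A9 85 8D E0 A6 9B E6 AA 86 D7 99 F0 92 89 8A F0 96 97 A1

U+A914D: 4-byte form → F2 A9 85 8D.
U+099B: 3-byte form → E0 A6 9B.
U+6A86: 3-byte form → E6 AA 86.
U+05D9: 2-byte form → D7 99.
U+1224A: 4-byte form → F0 92 89 8A.
U+165E1: 4-byte form → F0 96 97 A1.
Concatenated (20 bytes): F2 A9 85 8D E0 A6 9B E6 AA 86 D7 99 F0 92 89 8A F0 96 97 A1.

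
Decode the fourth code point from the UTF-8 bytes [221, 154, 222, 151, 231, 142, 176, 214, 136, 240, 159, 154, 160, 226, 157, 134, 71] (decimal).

Offset 0: leading byte 0xDD = 11011101 → 2-byte char #1 = DD 9A.
Offset 2: leading byte 0xDE = 11011110 → 2-byte char #2 = DE 97.
Offset 4: leading byte 0xE7 = 11100111 → 3-byte char #3 = E7 8E B0.
Offset 7: leading byte 0xD6 = 11010110 → 2-byte char #4 = D6 88.
Leading byte 0xD6 = 11010110 matches 110xxxxx → 2-byte sequence.
Byte 1: 0xD6 = 11010110, payload 10110 (5 bits).
Byte 2: 0x88 = 10001000 (10xxxxxx ✓), payload 001000.
Concatenate: 10110001000 = 0x588 (11 bits → U+0588).

U+0588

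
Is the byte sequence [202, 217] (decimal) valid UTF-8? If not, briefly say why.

Leading byte 0xCA = 11001010 → 2-byte form.
Byte 2 is 0xD9 = 11011001, which is not 10xxxxxx — expected a continuation byte.

invalid (non-continuation byte where continuation expected)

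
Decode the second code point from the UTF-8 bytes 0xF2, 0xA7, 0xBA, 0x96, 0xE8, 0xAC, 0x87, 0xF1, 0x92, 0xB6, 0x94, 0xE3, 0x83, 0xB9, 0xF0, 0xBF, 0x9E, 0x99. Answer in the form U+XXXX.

Offset 0: leading byte 0xF2 = 11110010 → 4-byte char #1 = F2 A7 BA 96.
Offset 4: leading byte 0xE8 = 11101000 → 3-byte char #2 = E8 AC 87.
Leading byte 0xE8 = 11101000 matches 1110xxxx → 3-byte sequence.
Byte 1: 0xE8 = 11101000, payload 1000 (4 bits).
Byte 2: 0xAC = 10101100 (10xxxxxx ✓), payload 101100.
Byte 3: 0x87 = 10000111 (10xxxxxx ✓), payload 000111.
Concatenate: 1000101100000111 = 0x8B07 (16 bits → U+8B07).

U+8B07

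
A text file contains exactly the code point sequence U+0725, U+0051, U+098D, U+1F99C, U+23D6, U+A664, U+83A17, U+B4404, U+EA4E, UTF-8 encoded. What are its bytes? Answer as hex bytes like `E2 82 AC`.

DC A5 51 E0 A6 8D F0 9F A6 9C E2 8F 96 EA 99 A4 F2 83 A8 97 F2 B4 90 84 EE A9 8E

U+0725: 2-byte form → DC A5.
U+0051: 1-byte form → 51.
U+098D: 3-byte form → E0 A6 8D.
U+1F99C: 4-byte form → F0 9F A6 9C.
U+23D6: 3-byte form → E2 8F 96.
U+A664: 3-byte form → EA 99 A4.
U+83A17: 4-byte form → F2 83 A8 97.
U+B4404: 4-byte form → F2 B4 90 84.
U+EA4E: 3-byte form → EE A9 8E.
Concatenated (27 bytes): DC A5 51 E0 A6 8D F0 9F A6 9C E2 8F 96 EA 99 A4 F2 83 A8 97 F2 B4 90 84 EE A9 8E.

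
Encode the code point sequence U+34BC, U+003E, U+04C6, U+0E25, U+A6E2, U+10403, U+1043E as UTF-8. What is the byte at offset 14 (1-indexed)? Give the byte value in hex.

0x90

1-indexed offset 14 is 0-indexed offset 13.
U+34BC → 3-byte form E3 92 BC at offsets 0–2.
U+003E → 1-byte form 3E at offsets 3–3.
U+04C6 → 2-byte form D3 86 at offsets 4–5.
U+0E25 → 3-byte form E0 B8 A5 at offsets 6–8.
U+A6E2 → 3-byte form EA 9B A2 at offsets 9–11.
U+10403 → 4-byte form F0 90 90 83 at offsets 12–15.
Offset 13 falls in char 6's range; it's byte 2 of F0 90 90 83 = 0x90.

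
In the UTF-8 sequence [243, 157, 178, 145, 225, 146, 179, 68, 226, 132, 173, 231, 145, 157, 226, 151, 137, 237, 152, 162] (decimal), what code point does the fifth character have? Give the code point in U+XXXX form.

Offset 0: leading byte 0xF3 = 11110011 → 4-byte char #1 = F3 9D B2 91.
Offset 4: leading byte 0xE1 = 11100001 → 3-byte char #2 = E1 92 B3.
Offset 7: leading byte 0x44 = 01000100 → 1-byte char #3 = 44.
Offset 8: leading byte 0xE2 = 11100010 → 3-byte char #4 = E2 84 AD.
Offset 11: leading byte 0xE7 = 11100111 → 3-byte char #5 = E7 91 9D.
Leading byte 0xE7 = 11100111 matches 1110xxxx → 3-byte sequence.
Byte 1: 0xE7 = 11100111, payload 0111 (4 bits).
Byte 2: 0x91 = 10010001 (10xxxxxx ✓), payload 010001.
Byte 3: 0x9D = 10011101 (10xxxxxx ✓), payload 011101.
Concatenate: 0111010001011101 = 0x745D (16 bits → U+745D).

U+745D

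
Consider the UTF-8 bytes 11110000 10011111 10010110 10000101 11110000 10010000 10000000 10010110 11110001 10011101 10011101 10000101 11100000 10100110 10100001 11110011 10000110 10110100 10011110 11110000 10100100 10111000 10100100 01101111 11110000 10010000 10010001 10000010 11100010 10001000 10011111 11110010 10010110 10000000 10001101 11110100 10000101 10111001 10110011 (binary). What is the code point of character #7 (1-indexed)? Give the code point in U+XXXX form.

Offset 0: leading byte 0xF0 = 11110000 → 4-byte char #1 = F0 9F 96 85.
Offset 4: leading byte 0xF0 = 11110000 → 4-byte char #2 = F0 90 80 96.
Offset 8: leading byte 0xF1 = 11110001 → 4-byte char #3 = F1 9D 9D 85.
Offset 12: leading byte 0xE0 = 11100000 → 3-byte char #4 = E0 A6 A1.
Offset 15: leading byte 0xF3 = 11110011 → 4-byte char #5 = F3 86 B4 9E.
Offset 19: leading byte 0xF0 = 11110000 → 4-byte char #6 = F0 A4 B8 A4.
Offset 23: leading byte 0x6F = 01101111 → 1-byte char #7 = 6F.
Leading byte 0x6F = 01101111 matches 0xxxxxxx → 1-byte sequence.
Byte 1: 0x6F = 01101111, payload 1101111 (7 bits).
Concatenate: 1101111 = 0x6F (7 bits → U+006F).

U+006F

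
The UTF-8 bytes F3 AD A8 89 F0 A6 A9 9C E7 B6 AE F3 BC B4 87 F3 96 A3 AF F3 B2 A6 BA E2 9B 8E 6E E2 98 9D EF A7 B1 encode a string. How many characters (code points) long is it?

10

Byte at offset 0: 0xF3 = 11110011 → 4-byte char (#1). Advance 4.
Byte at offset 4: 0xF0 = 11110000 → 4-byte char (#2). Advance 4.
Byte at offset 8: 0xE7 = 11100111 → 3-byte char (#3). Advance 3.
Byte at offset 11: 0xF3 = 11110011 → 4-byte char (#4). Advance 4.
Byte at offset 15: 0xF3 = 11110011 → 4-byte char (#5). Advance 4.
Byte at offset 19: 0xF3 = 11110011 → 4-byte char (#6). Advance 4.
Byte at offset 23: 0xE2 = 11100010 → 3-byte char (#7). Advance 3.
Byte at offset 26: 0x6E = 01101110 → 1-byte char (#8). Advance 1.
Byte at offset 27: 0xE2 = 11100010 → 3-byte char (#9). Advance 3.
Byte at offset 30: 0xEF = 11101111 → 3-byte char (#10). Advance 3.
Reached end at offset 33 after 10 code points.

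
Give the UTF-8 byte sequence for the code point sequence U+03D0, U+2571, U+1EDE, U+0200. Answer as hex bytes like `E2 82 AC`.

CF 90 E2 95 B1 E1 BB 9E C8 80

U+03D0: 2-byte form → CF 90.
U+2571: 3-byte form → E2 95 B1.
U+1EDE: 3-byte form → E1 BB 9E.
U+0200: 2-byte form → C8 80.
Concatenated (10 bytes): CF 90 E2 95 B1 E1 BB 9E C8 80.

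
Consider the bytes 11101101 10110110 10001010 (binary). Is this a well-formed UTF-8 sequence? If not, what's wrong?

invalid (encodes a surrogate (U+D800–U+DFFF))

Structurally a 3-byte sequence; payload = 0xDD8A.
But 0xDD8A is in U+D800–U+DFFF, the surrogate range. Surrogates are not Unicode scalar values and are forbidden in UTF-8.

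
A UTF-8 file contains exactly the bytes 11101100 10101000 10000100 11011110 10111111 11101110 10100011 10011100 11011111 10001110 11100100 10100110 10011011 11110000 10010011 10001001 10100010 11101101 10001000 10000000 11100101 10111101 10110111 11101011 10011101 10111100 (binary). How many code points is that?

Byte at offset 0: 0xEC = 11101100 → 3-byte char (#1). Advance 3.
Byte at offset 3: 0xDE = 11011110 → 2-byte char (#2). Advance 2.
Byte at offset 5: 0xEE = 11101110 → 3-byte char (#3). Advance 3.
Byte at offset 8: 0xDF = 11011111 → 2-byte char (#4). Advance 2.
Byte at offset 10: 0xE4 = 11100100 → 3-byte char (#5). Advance 3.
Byte at offset 13: 0xF0 = 11110000 → 4-byte char (#6). Advance 4.
Byte at offset 17: 0xED = 11101101 → 3-byte char (#7). Advance 3.
Byte at offset 20: 0xE5 = 11100101 → 3-byte char (#8). Advance 3.
Byte at offset 23: 0xEB = 11101011 → 3-byte char (#9). Advance 3.
Reached end at offset 26 after 9 code points.

9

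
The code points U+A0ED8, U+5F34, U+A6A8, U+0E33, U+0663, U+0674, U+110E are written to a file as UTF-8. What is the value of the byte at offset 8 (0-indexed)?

U+A0ED8 → 4-byte form F2 A0 BB 98 at offsets 0–3.
U+5F34 → 3-byte form E5 BC B4 at offsets 4–6.
U+A6A8 → 3-byte form EA 9A A8 at offsets 7–9.
Offset 8 falls in char 3's range; it's byte 2 of EA 9A A8 = 0x9A.

0x9A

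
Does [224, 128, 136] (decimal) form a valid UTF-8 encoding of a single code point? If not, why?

Leading byte 0xE0 = 11100000 → 3-byte form.
Continuation bytes all match 10xxxxxx. Payload decodes to 0x8.
But 0x8 < 0x800, the minimum for a 3-byte sequence — this is an overlong encoding.

invalid (overlong encoding)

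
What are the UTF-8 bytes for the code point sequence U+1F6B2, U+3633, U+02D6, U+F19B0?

U+1F6B2: 4-byte form → F0 9F 9A B2.
U+3633: 3-byte form → E3 98 B3.
U+02D6: 2-byte form → CB 96.
U+F19B0: 4-byte form → F3 B1 A6 B0.
Concatenated (13 bytes): F0 9F 9A B2 E3 98 B3 CB 96 F3 B1 A6 B0.

F0 9F 9A B2 E3 98 B3 CB 96 F3 B1 A6 B0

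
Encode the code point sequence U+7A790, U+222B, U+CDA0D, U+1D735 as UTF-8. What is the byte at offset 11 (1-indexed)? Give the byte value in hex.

1-indexed offset 11 is 0-indexed offset 10.
U+7A790 → 4-byte form F1 BA 9E 90 at offsets 0–3.
U+222B → 3-byte form E2 88 AB at offsets 4–6.
U+CDA0D → 4-byte form F3 8D A8 8D at offsets 7–10.
Offset 10 falls in char 3's range; it's byte 4 of F3 8D A8 8D = 0x8D.

0x8D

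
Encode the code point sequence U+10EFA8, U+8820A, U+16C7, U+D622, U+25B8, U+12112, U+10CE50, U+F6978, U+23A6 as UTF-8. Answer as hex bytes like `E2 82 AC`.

F4 8E BE A8 F2 88 88 8A E1 9B 87 ED 98 A2 E2 96 B8 F0 92 84 92 F4 8C B9 90 F3 B6 A5 B8 E2 8E A6

U+10EFA8: 4-byte form → F4 8E BE A8.
U+8820A: 4-byte form → F2 88 88 8A.
U+16C7: 3-byte form → E1 9B 87.
U+D622: 3-byte form → ED 98 A2.
U+25B8: 3-byte form → E2 96 B8.
U+12112: 4-byte form → F0 92 84 92.
U+10CE50: 4-byte form → F4 8C B9 90.
U+F6978: 4-byte form → F3 B6 A5 B8.
U+23A6: 3-byte form → E2 8E A6.
Concatenated (32 bytes): F4 8E BE A8 F2 88 88 8A E1 9B 87 ED 98 A2 E2 96 B8 F0 92 84 92 F4 8C B9 90 F3 B6 A5 B8 E2 8E A6.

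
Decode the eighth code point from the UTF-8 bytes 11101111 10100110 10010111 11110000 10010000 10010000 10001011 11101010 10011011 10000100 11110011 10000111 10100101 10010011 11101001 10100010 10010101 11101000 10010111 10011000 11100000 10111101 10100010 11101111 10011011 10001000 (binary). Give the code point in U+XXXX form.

Offset 0: leading byte 0xEF = 11101111 → 3-byte char #1 = EF A6 97.
Offset 3: leading byte 0xF0 = 11110000 → 4-byte char #2 = F0 90 90 8B.
Offset 7: leading byte 0xEA = 11101010 → 3-byte char #3 = EA 9B 84.
Offset 10: leading byte 0xF3 = 11110011 → 4-byte char #4 = F3 87 A5 93.
Offset 14: leading byte 0xE9 = 11101001 → 3-byte char #5 = E9 A2 95.
Offset 17: leading byte 0xE8 = 11101000 → 3-byte char #6 = E8 97 98.
Offset 20: leading byte 0xE0 = 11100000 → 3-byte char #7 = E0 BD A2.
Offset 23: leading byte 0xEF = 11101111 → 3-byte char #8 = EF 9B 88.
Leading byte 0xEF = 11101111 matches 1110xxxx → 3-byte sequence.
Byte 1: 0xEF = 11101111, payload 1111 (4 bits).
Byte 2: 0x9B = 10011011 (10xxxxxx ✓), payload 011011.
Byte 3: 0x88 = 10001000 (10xxxxxx ✓), payload 001000.
Concatenate: 1111011011001000 = 0xF6C8 (16 bits → U+F6C8).

U+F6C8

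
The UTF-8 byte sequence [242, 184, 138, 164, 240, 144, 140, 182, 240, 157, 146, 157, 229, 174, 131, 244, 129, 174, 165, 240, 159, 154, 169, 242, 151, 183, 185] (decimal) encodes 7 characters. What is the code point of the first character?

U+B82A4

Offset 0: leading byte 0xF2 = 11110010 → 4-byte char #1 = F2 B8 8A A4.
Leading byte 0xF2 = 11110010 matches 11110xxx → 4-byte sequence.
Byte 1: 0xF2 = 11110010, payload 010 (3 bits).
Byte 2: 0xB8 = 10111000 (10xxxxxx ✓), payload 111000.
Byte 3: 0x8A = 10001010 (10xxxxxx ✓), payload 001010.
Byte 4: 0xA4 = 10100100 (10xxxxxx ✓), payload 100100.
Concatenate: 010111000001010100100 = 0xB82A4 (21 bits → U+B82A4).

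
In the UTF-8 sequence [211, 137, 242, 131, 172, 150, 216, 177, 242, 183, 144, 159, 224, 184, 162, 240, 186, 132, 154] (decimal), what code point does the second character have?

Offset 0: leading byte 0xD3 = 11010011 → 2-byte char #1 = D3 89.
Offset 2: leading byte 0xF2 = 11110010 → 4-byte char #2 = F2 83 AC 96.
Leading byte 0xF2 = 11110010 matches 11110xxx → 4-byte sequence.
Byte 1: 0xF2 = 11110010, payload 010 (3 bits).
Byte 2: 0x83 = 10000011 (10xxxxxx ✓), payload 000011.
Byte 3: 0xAC = 10101100 (10xxxxxx ✓), payload 101100.
Byte 4: 0x96 = 10010110 (10xxxxxx ✓), payload 010110.
Concatenate: 010000011101100010110 = 0x83B16 (21 bits → U+83B16).

U+83B16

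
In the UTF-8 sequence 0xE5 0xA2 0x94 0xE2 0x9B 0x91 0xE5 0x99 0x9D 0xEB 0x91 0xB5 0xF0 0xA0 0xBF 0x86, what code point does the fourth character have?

U+B475

Offset 0: leading byte 0xE5 = 11100101 → 3-byte char #1 = E5 A2 94.
Offset 3: leading byte 0xE2 = 11100010 → 3-byte char #2 = E2 9B 91.
Offset 6: leading byte 0xE5 = 11100101 → 3-byte char #3 = E5 99 9D.
Offset 9: leading byte 0xEB = 11101011 → 3-byte char #4 = EB 91 B5.
Leading byte 0xEB = 11101011 matches 1110xxxx → 3-byte sequence.
Byte 1: 0xEB = 11101011, payload 1011 (4 bits).
Byte 2: 0x91 = 10010001 (10xxxxxx ✓), payload 010001.
Byte 3: 0xB5 = 10110101 (10xxxxxx ✓), payload 110101.
Concatenate: 1011010001110101 = 0xB475 (16 bits → U+B475).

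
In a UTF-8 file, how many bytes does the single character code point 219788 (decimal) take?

4

U+35A8C = 0x35A8C. UTF-8 uses 1 byte below 0x80, 2 below 0x800, 3 below 0x10000, 4 up to 0x10FFFF. 0x35A8C is in U+10000–U+10FFFF → 4 bytes.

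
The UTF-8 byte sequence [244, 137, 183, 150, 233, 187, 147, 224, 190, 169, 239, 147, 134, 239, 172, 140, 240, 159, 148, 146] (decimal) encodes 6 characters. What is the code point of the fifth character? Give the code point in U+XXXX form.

U+FB0C

Offset 0: leading byte 0xF4 = 11110100 → 4-byte char #1 = F4 89 B7 96.
Offset 4: leading byte 0xE9 = 11101001 → 3-byte char #2 = E9 BB 93.
Offset 7: leading byte 0xE0 = 11100000 → 3-byte char #3 = E0 BE A9.
Offset 10: leading byte 0xEF = 11101111 → 3-byte char #4 = EF 93 86.
Offset 13: leading byte 0xEF = 11101111 → 3-byte char #5 = EF AC 8C.
Leading byte 0xEF = 11101111 matches 1110xxxx → 3-byte sequence.
Byte 1: 0xEF = 11101111, payload 1111 (4 bits).
Byte 2: 0xAC = 10101100 (10xxxxxx ✓), payload 101100.
Byte 3: 0x8C = 10001100 (10xxxxxx ✓), payload 001100.
Concatenate: 1111101100001100 = 0xFB0C (16 bits → U+FB0C).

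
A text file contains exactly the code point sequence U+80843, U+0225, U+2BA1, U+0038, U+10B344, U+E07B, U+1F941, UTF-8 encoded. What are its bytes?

U+80843: 4-byte form → F2 80 A1 83.
U+0225: 2-byte form → C8 A5.
U+2BA1: 3-byte form → E2 AE A1.
U+0038: 1-byte form → 38.
U+10B344: 4-byte form → F4 8B 8D 84.
U+E07B: 3-byte form → EE 81 BB.
U+1F941: 4-byte form → F0 9F A5 81.
Concatenated (21 bytes): F2 80 A1 83 C8 A5 E2 AE A1 38 F4 8B 8D 84 EE 81 BB F0 9F A5 81.

F2 80 A1 83 C8 A5 E2 AE A1 38 F4 8B 8D 84 EE 81 BB F0 9F A5 81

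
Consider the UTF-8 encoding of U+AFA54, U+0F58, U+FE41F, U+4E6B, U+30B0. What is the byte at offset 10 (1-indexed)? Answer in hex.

1-indexed offset 10 is 0-indexed offset 9.
U+AFA54 → 4-byte form F2 AF A9 94 at offsets 0–3.
U+0F58 → 3-byte form E0 BD 98 at offsets 4–6.
U+FE41F → 4-byte form F3 BE 90 9F at offsets 7–10.
Offset 9 falls in char 3's range; it's byte 3 of F3 BE 90 9F = 0x90.

0x90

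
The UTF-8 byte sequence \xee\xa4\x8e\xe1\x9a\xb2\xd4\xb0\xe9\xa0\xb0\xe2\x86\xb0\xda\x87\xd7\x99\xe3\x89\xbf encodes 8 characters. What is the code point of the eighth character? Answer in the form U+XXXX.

U+327F

Offset 0: leading byte 0xEE = 11101110 → 3-byte char #1 = EE A4 8E.
Offset 3: leading byte 0xE1 = 11100001 → 3-byte char #2 = E1 9A B2.
Offset 6: leading byte 0xD4 = 11010100 → 2-byte char #3 = D4 B0.
Offset 8: leading byte 0xE9 = 11101001 → 3-byte char #4 = E9 A0 B0.
Offset 11: leading byte 0xE2 = 11100010 → 3-byte char #5 = E2 86 B0.
Offset 14: leading byte 0xDA = 11011010 → 2-byte char #6 = DA 87.
Offset 16: leading byte 0xD7 = 11010111 → 2-byte char #7 = D7 99.
Offset 18: leading byte 0xE3 = 11100011 → 3-byte char #8 = E3 89 BF.
Leading byte 0xE3 = 11100011 matches 1110xxxx → 3-byte sequence.
Byte 1: 0xE3 = 11100011, payload 0011 (4 bits).
Byte 2: 0x89 = 10001001 (10xxxxxx ✓), payload 001001.
Byte 3: 0xBF = 10111111 (10xxxxxx ✓), payload 111111.
Concatenate: 0011001001111111 = 0x327F (16 bits → U+327F).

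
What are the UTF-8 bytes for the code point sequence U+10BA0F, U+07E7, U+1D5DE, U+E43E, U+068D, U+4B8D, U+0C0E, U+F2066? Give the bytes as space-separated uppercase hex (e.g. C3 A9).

F4 8B A8 8F DF A7 F0 9D 97 9E EE 90 BE DA 8D E4 AE 8D E0 B0 8E F3 B2 81 A6

U+10BA0F: 4-byte form → F4 8B A8 8F.
U+07E7: 2-byte form → DF A7.
U+1D5DE: 4-byte form → F0 9D 97 9E.
U+E43E: 3-byte form → EE 90 BE.
U+068D: 2-byte form → DA 8D.
U+4B8D: 3-byte form → E4 AE 8D.
U+0C0E: 3-byte form → E0 B0 8E.
U+F2066: 4-byte form → F3 B2 81 A6.
Concatenated (25 bytes): F4 8B A8 8F DF A7 F0 9D 97 9E EE 90 BE DA 8D E4 AE 8D E0 B0 8E F3 B2 81 A6.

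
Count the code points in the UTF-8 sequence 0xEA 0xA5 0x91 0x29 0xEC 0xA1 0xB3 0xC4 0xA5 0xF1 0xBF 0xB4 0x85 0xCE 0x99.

6

Byte at offset 0: 0xEA = 11101010 → 3-byte char (#1). Advance 3.
Byte at offset 3: 0x29 = 00101001 → 1-byte char (#2). Advance 1.
Byte at offset 4: 0xEC = 11101100 → 3-byte char (#3). Advance 3.
Byte at offset 7: 0xC4 = 11000100 → 2-byte char (#4). Advance 2.
Byte at offset 9: 0xF1 = 11110001 → 4-byte char (#5). Advance 4.
Byte at offset 13: 0xCE = 11001110 → 2-byte char (#6). Advance 2.
Reached end at offset 15 after 6 code points.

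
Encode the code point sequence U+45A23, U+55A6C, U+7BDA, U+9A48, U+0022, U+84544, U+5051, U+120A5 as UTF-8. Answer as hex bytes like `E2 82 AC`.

F1 85 A8 A3 F1 95 A9 AC E7 AF 9A E9 A9 88 22 F2 84 95 84 E5 81 91 F0 92 82 A5

U+45A23: 4-byte form → F1 85 A8 A3.
U+55A6C: 4-byte form → F1 95 A9 AC.
U+7BDA: 3-byte form → E7 AF 9A.
U+9A48: 3-byte form → E9 A9 88.
U+0022: 1-byte form → 22.
U+84544: 4-byte form → F2 84 95 84.
U+5051: 3-byte form → E5 81 91.
U+120A5: 4-byte form → F0 92 82 A5.
Concatenated (26 bytes): F1 85 A8 A3 F1 95 A9 AC E7 AF 9A E9 A9 88 22 F2 84 95 84 E5 81 91 F0 92 82 A5.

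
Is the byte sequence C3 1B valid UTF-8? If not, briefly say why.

invalid (non-continuation byte where continuation expected)

Leading byte 0xC3 = 11000011 → 2-byte form.
Byte 2 is 0x1B = 00011011, which is not 10xxxxxx — expected a continuation byte.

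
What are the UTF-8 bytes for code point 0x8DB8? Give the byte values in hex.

E8 B6 B8

U+8DB8 = 0x8DB8 = 36280 decimal. In range U+0800–U+FFFF → 3-byte form: 1110xxxx 10xxxxxx 10xxxxxx.
Binary (16 bits): 1000110110111000.
Split 4+6+6: 1000 | 110110 | 111000.
Byte 1: 11101000 = 0xE8.
Byte 2: 10110110 = 0xB6.
Byte 3: 10111000 = 0xB8.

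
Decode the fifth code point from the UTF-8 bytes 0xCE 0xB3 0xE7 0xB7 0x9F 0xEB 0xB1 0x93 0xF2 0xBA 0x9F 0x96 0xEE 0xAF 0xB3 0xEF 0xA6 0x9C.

Offset 0: leading byte 0xCE = 11001110 → 2-byte char #1 = CE B3.
Offset 2: leading byte 0xE7 = 11100111 → 3-byte char #2 = E7 B7 9F.
Offset 5: leading byte 0xEB = 11101011 → 3-byte char #3 = EB B1 93.
Offset 8: leading byte 0xF2 = 11110010 → 4-byte char #4 = F2 BA 9F 96.
Offset 12: leading byte 0xEE = 11101110 → 3-byte char #5 = EE AF B3.
Leading byte 0xEE = 11101110 matches 1110xxxx → 3-byte sequence.
Byte 1: 0xEE = 11101110, payload 1110 (4 bits).
Byte 2: 0xAF = 10101111 (10xxxxxx ✓), payload 101111.
Byte 3: 0xB3 = 10110011 (10xxxxxx ✓), payload 110011.
Concatenate: 1110101111110011 = 0xEBF3 (16 bits → U+EBF3).

U+EBF3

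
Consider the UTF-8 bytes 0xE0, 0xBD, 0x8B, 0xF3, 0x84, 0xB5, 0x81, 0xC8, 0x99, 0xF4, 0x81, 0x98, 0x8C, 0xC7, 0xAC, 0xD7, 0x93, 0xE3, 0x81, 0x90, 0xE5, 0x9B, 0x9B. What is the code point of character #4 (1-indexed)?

U+10160C

Offset 0: leading byte 0xE0 = 11100000 → 3-byte char #1 = E0 BD 8B.
Offset 3: leading byte 0xF3 = 11110011 → 4-byte char #2 = F3 84 B5 81.
Offset 7: leading byte 0xC8 = 11001000 → 2-byte char #3 = C8 99.
Offset 9: leading byte 0xF4 = 11110100 → 4-byte char #4 = F4 81 98 8C.
Leading byte 0xF4 = 11110100 matches 11110xxx → 4-byte sequence.
Byte 1: 0xF4 = 11110100, payload 100 (3 bits).
Byte 2: 0x81 = 10000001 (10xxxxxx ✓), payload 000001.
Byte 3: 0x98 = 10011000 (10xxxxxx ✓), payload 011000.
Byte 4: 0x8C = 10001100 (10xxxxxx ✓), payload 001100.
Concatenate: 100000001011000001100 = 0x10160C (21 bits → U+10160C).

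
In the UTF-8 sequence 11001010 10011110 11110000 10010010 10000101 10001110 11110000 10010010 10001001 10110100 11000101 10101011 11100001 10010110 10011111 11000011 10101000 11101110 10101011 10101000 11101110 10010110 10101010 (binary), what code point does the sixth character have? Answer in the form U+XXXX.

Offset 0: leading byte 0xCA = 11001010 → 2-byte char #1 = CA 9E.
Offset 2: leading byte 0xF0 = 11110000 → 4-byte char #2 = F0 92 85 8E.
Offset 6: leading byte 0xF0 = 11110000 → 4-byte char #3 = F0 92 89 B4.
Offset 10: leading byte 0xC5 = 11000101 → 2-byte char #4 = C5 AB.
Offset 12: leading byte 0xE1 = 11100001 → 3-byte char #5 = E1 96 9F.
Offset 15: leading byte 0xC3 = 11000011 → 2-byte char #6 = C3 A8.
Leading byte 0xC3 = 11000011 matches 110xxxxx → 2-byte sequence.
Byte 1: 0xC3 = 11000011, payload 00011 (5 bits).
Byte 2: 0xA8 = 10101000 (10xxxxxx ✓), payload 101000.
Concatenate: 00011101000 = 0xE8 (11 bits → U+00E8).

U+00E8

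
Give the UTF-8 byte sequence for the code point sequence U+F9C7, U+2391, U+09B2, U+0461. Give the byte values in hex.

EF A7 87 E2 8E 91 E0 A6 B2 D1 A1

U+F9C7: 3-byte form → EF A7 87.
U+2391: 3-byte form → E2 8E 91.
U+09B2: 3-byte form → E0 A6 B2.
U+0461: 2-byte form → D1 A1.
Concatenated (11 bytes): EF A7 87 E2 8E 91 E0 A6 B2 D1 A1.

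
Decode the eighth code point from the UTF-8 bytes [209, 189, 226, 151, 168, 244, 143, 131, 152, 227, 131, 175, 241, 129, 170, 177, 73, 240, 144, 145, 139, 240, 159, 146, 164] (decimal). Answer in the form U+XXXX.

Offset 0: leading byte 0xD1 = 11010001 → 2-byte char #1 = D1 BD.
Offset 2: leading byte 0xE2 = 11100010 → 3-byte char #2 = E2 97 A8.
Offset 5: leading byte 0xF4 = 11110100 → 4-byte char #3 = F4 8F 83 98.
Offset 9: leading byte 0xE3 = 11100011 → 3-byte char #4 = E3 83 AF.
Offset 12: leading byte 0xF1 = 11110001 → 4-byte char #5 = F1 81 AA B1.
Offset 16: leading byte 0x49 = 01001001 → 1-byte char #6 = 49.
Offset 17: leading byte 0xF0 = 11110000 → 4-byte char #7 = F0 90 91 8B.
Offset 21: leading byte 0xF0 = 11110000 → 4-byte char #8 = F0 9F 92 A4.
Leading byte 0xF0 = 11110000 matches 11110xxx → 4-byte sequence.
Byte 1: 0xF0 = 11110000, payload 000 (3 bits).
Byte 2: 0x9F = 10011111 (10xxxxxx ✓), payload 011111.
Byte 3: 0x92 = 10010010 (10xxxxxx ✓), payload 010010.
Byte 4: 0xA4 = 10100100 (10xxxxxx ✓), payload 100100.
Concatenate: 000011111010010100100 = 0x1F4A4 (21 bits → U+1F4A4).

U+1F4A4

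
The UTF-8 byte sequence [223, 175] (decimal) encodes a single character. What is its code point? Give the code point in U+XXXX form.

Leading byte 0xDF = 11011111 matches 110xxxxx → 2-byte sequence.
Byte 1: 0xDF = 11011111, payload 11111 (5 bits).
Byte 2: 0xAF = 10101111 (10xxxxxx ✓), payload 101111.
Concatenate: 11111101111 = 0x7EF (11 bits → U+07EF).

U+07EF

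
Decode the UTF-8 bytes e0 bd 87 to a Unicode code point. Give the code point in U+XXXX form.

Leading byte 0xE0 = 11100000 matches 1110xxxx → 3-byte sequence.
Byte 1: 0xE0 = 11100000, payload 0000 (4 bits).
Byte 2: 0xBD = 10111101 (10xxxxxx ✓), payload 111101.
Byte 3: 0x87 = 10000111 (10xxxxxx ✓), payload 000111.
Concatenate: 0000111101000111 = 0xF47 (16 bits → U+0F47).

U+0F47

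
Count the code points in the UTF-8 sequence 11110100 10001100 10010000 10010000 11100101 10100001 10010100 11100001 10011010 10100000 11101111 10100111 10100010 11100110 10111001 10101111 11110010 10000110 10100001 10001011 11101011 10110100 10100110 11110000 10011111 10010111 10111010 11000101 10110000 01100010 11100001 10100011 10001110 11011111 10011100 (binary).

12

Byte at offset 0: 0xF4 = 11110100 → 4-byte char (#1). Advance 4.
Byte at offset 4: 0xE5 = 11100101 → 3-byte char (#2). Advance 3.
Byte at offset 7: 0xE1 = 11100001 → 3-byte char (#3). Advance 3.
Byte at offset 10: 0xEF = 11101111 → 3-byte char (#4). Advance 3.
Byte at offset 13: 0xE6 = 11100110 → 3-byte char (#5). Advance 3.
Byte at offset 16: 0xF2 = 11110010 → 4-byte char (#6). Advance 4.
Byte at offset 20: 0xEB = 11101011 → 3-byte char (#7). Advance 3.
Byte at offset 23: 0xF0 = 11110000 → 4-byte char (#8). Advance 4.
Byte at offset 27: 0xC5 = 11000101 → 2-byte char (#9). Advance 2.
Byte at offset 29: 0x62 = 01100010 → 1-byte char (#10). Advance 1.
Byte at offset 30: 0xE1 = 11100001 → 3-byte char (#11). Advance 3.
Byte at offset 33: 0xDF = 11011111 → 2-byte char (#12). Advance 2.
Reached end at offset 35 after 12 code points.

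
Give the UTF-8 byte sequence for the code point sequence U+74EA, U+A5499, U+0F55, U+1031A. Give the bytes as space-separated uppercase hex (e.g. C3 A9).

E7 93 AA F2 A5 92 99 E0 BD 95 F0 90 8C 9A

U+74EA: 3-byte form → E7 93 AA.
U+A5499: 4-byte form → F2 A5 92 99.
U+0F55: 3-byte form → E0 BD 95.
U+1031A: 4-byte form → F0 90 8C 9A.
Concatenated (14 bytes): E7 93 AA F2 A5 92 99 E0 BD 95 F0 90 8C 9A.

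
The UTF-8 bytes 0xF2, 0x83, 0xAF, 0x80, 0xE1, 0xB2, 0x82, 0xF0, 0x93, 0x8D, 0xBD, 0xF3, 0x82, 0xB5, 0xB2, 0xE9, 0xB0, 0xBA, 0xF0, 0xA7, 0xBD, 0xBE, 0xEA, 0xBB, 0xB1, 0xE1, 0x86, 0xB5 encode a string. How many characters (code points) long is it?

8

Byte at offset 0: 0xF2 = 11110010 → 4-byte char (#1). Advance 4.
Byte at offset 4: 0xE1 = 11100001 → 3-byte char (#2). Advance 3.
Byte at offset 7: 0xF0 = 11110000 → 4-byte char (#3). Advance 4.
Byte at offset 11: 0xF3 = 11110011 → 4-byte char (#4). Advance 4.
Byte at offset 15: 0xE9 = 11101001 → 3-byte char (#5). Advance 3.
Byte at offset 18: 0xF0 = 11110000 → 4-byte char (#6). Advance 4.
Byte at offset 22: 0xEA = 11101010 → 3-byte char (#7). Advance 3.
Byte at offset 25: 0xE1 = 11100001 → 3-byte char (#8). Advance 3.
Reached end at offset 28 after 8 code points.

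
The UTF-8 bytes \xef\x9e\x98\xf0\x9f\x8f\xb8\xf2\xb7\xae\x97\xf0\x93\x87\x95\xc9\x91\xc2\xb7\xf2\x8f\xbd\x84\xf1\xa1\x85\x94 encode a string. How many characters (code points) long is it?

8

Byte at offset 0: 0xEF = 11101111 → 3-byte char (#1). Advance 3.
Byte at offset 3: 0xF0 = 11110000 → 4-byte char (#2). Advance 4.
Byte at offset 7: 0xF2 = 11110010 → 4-byte char (#3). Advance 4.
Byte at offset 11: 0xF0 = 11110000 → 4-byte char (#4). Advance 4.
Byte at offset 15: 0xC9 = 11001001 → 2-byte char (#5). Advance 2.
Byte at offset 17: 0xC2 = 11000010 → 2-byte char (#6). Advance 2.
Byte at offset 19: 0xF2 = 11110010 → 4-byte char (#7). Advance 4.
Byte at offset 23: 0xF1 = 11110001 → 4-byte char (#8). Advance 4.
Reached end at offset 27 after 8 code points.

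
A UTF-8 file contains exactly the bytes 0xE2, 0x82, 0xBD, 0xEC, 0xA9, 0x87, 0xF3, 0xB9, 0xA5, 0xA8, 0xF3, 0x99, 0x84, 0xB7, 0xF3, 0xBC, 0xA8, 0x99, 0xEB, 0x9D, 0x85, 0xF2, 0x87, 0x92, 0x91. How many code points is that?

Byte at offset 0: 0xE2 = 11100010 → 3-byte char (#1). Advance 3.
Byte at offset 3: 0xEC = 11101100 → 3-byte char (#2). Advance 3.
Byte at offset 6: 0xF3 = 11110011 → 4-byte char (#3). Advance 4.
Byte at offset 10: 0xF3 = 11110011 → 4-byte char (#4). Advance 4.
Byte at offset 14: 0xF3 = 11110011 → 4-byte char (#5). Advance 4.
Byte at offset 18: 0xEB = 11101011 → 3-byte char (#6). Advance 3.
Byte at offset 21: 0xF2 = 11110010 → 4-byte char (#7). Advance 4.
Reached end at offset 25 after 7 code points.

7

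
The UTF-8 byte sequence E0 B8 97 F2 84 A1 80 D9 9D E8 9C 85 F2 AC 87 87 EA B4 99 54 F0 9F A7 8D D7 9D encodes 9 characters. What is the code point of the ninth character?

Offset 0: leading byte 0xE0 = 11100000 → 3-byte char #1 = E0 B8 97.
Offset 3: leading byte 0xF2 = 11110010 → 4-byte char #2 = F2 84 A1 80.
Offset 7: leading byte 0xD9 = 11011001 → 2-byte char #3 = D9 9D.
Offset 9: leading byte 0xE8 = 11101000 → 3-byte char #4 = E8 9C 85.
Offset 12: leading byte 0xF2 = 11110010 → 4-byte char #5 = F2 AC 87 87.
Offset 16: leading byte 0xEA = 11101010 → 3-byte char #6 = EA B4 99.
Offset 19: leading byte 0x54 = 01010100 → 1-byte char #7 = 54.
Offset 20: leading byte 0xF0 = 11110000 → 4-byte char #8 = F0 9F A7 8D.
Offset 24: leading byte 0xD7 = 11010111 → 2-byte char #9 = D7 9D.
Leading byte 0xD7 = 11010111 matches 110xxxxx → 2-byte sequence.
Byte 1: 0xD7 = 11010111, payload 10111 (5 bits).
Byte 2: 0x9D = 10011101 (10xxxxxx ✓), payload 011101.
Concatenate: 10111011101 = 0x5DD (11 bits → U+05DD).

U+05DD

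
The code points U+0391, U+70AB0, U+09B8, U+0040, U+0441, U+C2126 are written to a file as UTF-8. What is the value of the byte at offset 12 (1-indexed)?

1-indexed offset 12 is 0-indexed offset 11.
U+0391 → 2-byte form CE 91 at offsets 0–1.
U+70AB0 → 4-byte form F1 B0 AA B0 at offsets 2–5.
U+09B8 → 3-byte form E0 A6 B8 at offsets 6–8.
U+0040 → 1-byte form 40 at offsets 9–9.
U+0441 → 2-byte form D1 81 at offsets 10–11.
Offset 11 falls in char 5's range; it's byte 2 of D1 81 = 0x81.

0x81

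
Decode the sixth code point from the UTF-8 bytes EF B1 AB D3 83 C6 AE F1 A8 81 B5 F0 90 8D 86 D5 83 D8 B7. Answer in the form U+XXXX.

Offset 0: leading byte 0xEF = 11101111 → 3-byte char #1 = EF B1 AB.
Offset 3: leading byte 0xD3 = 11010011 → 2-byte char #2 = D3 83.
Offset 5: leading byte 0xC6 = 11000110 → 2-byte char #3 = C6 AE.
Offset 7: leading byte 0xF1 = 11110001 → 4-byte char #4 = F1 A8 81 B5.
Offset 11: leading byte 0xF0 = 11110000 → 4-byte char #5 = F0 90 8D 86.
Offset 15: leading byte 0xD5 = 11010101 → 2-byte char #6 = D5 83.
Leading byte 0xD5 = 11010101 matches 110xxxxx → 2-byte sequence.
Byte 1: 0xD5 = 11010101, payload 10101 (5 bits).
Byte 2: 0x83 = 10000011 (10xxxxxx ✓), payload 000011.
Concatenate: 10101000011 = 0x543 (11 bits → U+0543).

U+0543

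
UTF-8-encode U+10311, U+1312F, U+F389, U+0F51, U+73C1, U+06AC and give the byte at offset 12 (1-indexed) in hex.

0xE0

1-indexed offset 12 is 0-indexed offset 11.
U+10311 → 4-byte form F0 90 8C 91 at offsets 0–3.
U+1312F → 4-byte form F0 93 84 AF at offsets 4–7.
U+F389 → 3-byte form EF 8E 89 at offsets 8–10.
U+0F51 → 3-byte form E0 BD 91 at offsets 11–13.
Offset 11 falls in char 4's range; it's byte 1 of E0 BD 91 = 0xE0.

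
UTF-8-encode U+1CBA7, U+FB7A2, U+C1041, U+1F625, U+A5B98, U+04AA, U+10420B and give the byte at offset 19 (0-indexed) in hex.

0x98

U+1CBA7 → 4-byte form F0 9C AE A7 at offsets 0–3.
U+FB7A2 → 4-byte form F3 BB 9E A2 at offsets 4–7.
U+C1041 → 4-byte form F3 81 81 81 at offsets 8–11.
U+1F625 → 4-byte form F0 9F 98 A5 at offsets 12–15.
U+A5B98 → 4-byte form F2 A5 AE 98 at offsets 16–19.
Offset 19 falls in char 5's range; it's byte 4 of F2 A5 AE 98 = 0x98.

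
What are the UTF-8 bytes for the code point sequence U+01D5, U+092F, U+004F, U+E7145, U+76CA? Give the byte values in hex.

C7 95 E0 A4 AF 4F F3 A7 85 85 E7 9B 8A

U+01D5: 2-byte form → C7 95.
U+092F: 3-byte form → E0 A4 AF.
U+004F: 1-byte form → 4F.
U+E7145: 4-byte form → F3 A7 85 85.
U+76CA: 3-byte form → E7 9B 8A.
Concatenated (13 bytes): C7 95 E0 A4 AF 4F F3 A7 85 85 E7 9B 8A.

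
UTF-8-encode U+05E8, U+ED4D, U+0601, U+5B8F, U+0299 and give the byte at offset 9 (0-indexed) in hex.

0x8F

U+05E8 → 2-byte form D7 A8 at offsets 0–1.
U+ED4D → 3-byte form EE B5 8D at offsets 2–4.
U+0601 → 2-byte form D8 81 at offsets 5–6.
U+5B8F → 3-byte form E5 AE 8F at offsets 7–9.
Offset 9 falls in char 4's range; it's byte 3 of E5 AE 8F = 0x8F.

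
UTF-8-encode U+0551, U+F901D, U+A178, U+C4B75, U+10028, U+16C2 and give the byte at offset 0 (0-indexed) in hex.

U+0551 → 2-byte form D5 91 at offsets 0–1.
Offset 0 falls in char 1's range; it's byte 1 of D5 91 = 0xD5.

0xD5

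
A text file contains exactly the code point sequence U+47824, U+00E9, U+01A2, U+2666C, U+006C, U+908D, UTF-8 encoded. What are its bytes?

U+47824: 4-byte form → F1 87 A0 A4.
U+00E9: 2-byte form → C3 A9.
U+01A2: 2-byte form → C6 A2.
U+2666C: 4-byte form → F0 A6 99 AC.
U+006C: 1-byte form → 6C.
U+908D: 3-byte form → E9 82 8D.
Concatenated (16 bytes): F1 87 A0 A4 C3 A9 C6 A2 F0 A6 99 AC 6C E9 82 8D.

F1 87 A0 A4 C3 A9 C6 A2 F0 A6 99 AC 6C E9 82 8D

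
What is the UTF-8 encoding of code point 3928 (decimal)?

E0 BD 98

U+0F58 = 0xF58 = 3928 decimal. In range U+0800–U+FFFF → 3-byte form: 1110xxxx 10xxxxxx 10xxxxxx.
Binary (16 bits): 0000111101011000.
Split 4+6+6: 0000 | 111101 | 011000.
Byte 1: 11100000 = 0xE0.
Byte 2: 10111101 = 0xBD.
Byte 3: 10011000 = 0x98.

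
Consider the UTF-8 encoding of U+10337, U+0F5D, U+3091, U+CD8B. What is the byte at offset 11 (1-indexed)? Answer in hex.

0xEC

1-indexed offset 11 is 0-indexed offset 10.
U+10337 → 4-byte form F0 90 8C B7 at offsets 0–3.
U+0F5D → 3-byte form E0 BD 9D at offsets 4–6.
U+3091 → 3-byte form E3 82 91 at offsets 7–9.
U+CD8B → 3-byte form EC B6 8B at offsets 10–12.
Offset 10 falls in char 4's range; it's byte 1 of EC B6 8B = 0xEC.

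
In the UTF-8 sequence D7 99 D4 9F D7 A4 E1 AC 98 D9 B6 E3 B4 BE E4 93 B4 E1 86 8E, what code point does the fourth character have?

Offset 0: leading byte 0xD7 = 11010111 → 2-byte char #1 = D7 99.
Offset 2: leading byte 0xD4 = 11010100 → 2-byte char #2 = D4 9F.
Offset 4: leading byte 0xD7 = 11010111 → 2-byte char #3 = D7 A4.
Offset 6: leading byte 0xE1 = 11100001 → 3-byte char #4 = E1 AC 98.
Leading byte 0xE1 = 11100001 matches 1110xxxx → 3-byte sequence.
Byte 1: 0xE1 = 11100001, payload 0001 (4 bits).
Byte 2: 0xAC = 10101100 (10xxxxxx ✓), payload 101100.
Byte 3: 0x98 = 10011000 (10xxxxxx ✓), payload 011000.
Concatenate: 0001101100011000 = 0x1B18 (16 bits → U+1B18).

U+1B18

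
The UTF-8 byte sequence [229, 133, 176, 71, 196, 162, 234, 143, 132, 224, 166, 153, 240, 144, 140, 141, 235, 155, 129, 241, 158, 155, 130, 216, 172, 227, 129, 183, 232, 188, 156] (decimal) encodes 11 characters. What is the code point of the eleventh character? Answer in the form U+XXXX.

U+8F1C

Offset 0: leading byte 0xE5 = 11100101 → 3-byte char #1 = E5 85 B0.
Offset 3: leading byte 0x47 = 01000111 → 1-byte char #2 = 47.
Offset 4: leading byte 0xC4 = 11000100 → 2-byte char #3 = C4 A2.
Offset 6: leading byte 0xEA = 11101010 → 3-byte char #4 = EA 8F 84.
Offset 9: leading byte 0xE0 = 11100000 → 3-byte char #5 = E0 A6 99.
Offset 12: leading byte 0xF0 = 11110000 → 4-byte char #6 = F0 90 8C 8D.
Offset 16: leading byte 0xEB = 11101011 → 3-byte char #7 = EB 9B 81.
Offset 19: leading byte 0xF1 = 11110001 → 4-byte char #8 = F1 9E 9B 82.
Offset 23: leading byte 0xD8 = 11011000 → 2-byte char #9 = D8 AC.
Offset 25: leading byte 0xE3 = 11100011 → 3-byte char #10 = E3 81 B7.
Offset 28: leading byte 0xE8 = 11101000 → 3-byte char #11 = E8 BC 9C.
Leading byte 0xE8 = 11101000 matches 1110xxxx → 3-byte sequence.
Byte 1: 0xE8 = 11101000, payload 1000 (4 bits).
Byte 2: 0xBC = 10111100 (10xxxxxx ✓), payload 111100.
Byte 3: 0x9C = 10011100 (10xxxxxx ✓), payload 011100.
Concatenate: 1000111100011100 = 0x8F1C (16 bits → U+8F1C).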